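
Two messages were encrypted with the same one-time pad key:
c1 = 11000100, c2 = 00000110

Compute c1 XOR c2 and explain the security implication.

Step 1: c1 XOR c2 = (m1 XOR k) XOR (m2 XOR k).
Step 2: By XOR associativity/commutativity: = m1 XOR m2 XOR k XOR k = m1 XOR m2.
Step 3: 11000100 XOR 00000110 = 11000010 = 194.
Step 4: The key cancels out! An attacker learns m1 XOR m2 = 194, revealing the relationship between plaintexts.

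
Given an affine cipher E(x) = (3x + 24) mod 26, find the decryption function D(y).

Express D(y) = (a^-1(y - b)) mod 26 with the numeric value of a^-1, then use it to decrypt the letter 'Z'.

Step 1: Find a^-1, the modular inverse of 3 mod 26.
Step 2: We need 3 * a^-1 = 1 (mod 26).
Step 3: 3 * 9 = 27 = 1 * 26 + 1, so a^-1 = 9.
Step 4: D(y) = 9(y - 24) mod 26.
Step 5: Apply to 'Z' (y = 25): D(25) = 9 * (25 - 24) mod 26 = 9 * 1 mod 26 = 9 -> 'J'.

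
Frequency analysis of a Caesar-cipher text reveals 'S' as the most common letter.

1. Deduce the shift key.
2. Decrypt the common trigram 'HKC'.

Step 1: In English, 'E' is the most frequent letter (12.7%).
Step 2: The most frequent ciphertext letter is 'S' (position 18).
Step 3: Shift = (18 - 4) mod 26 = 14.
Step 4: Decrypt 'HKC' by shifting back 14:
  H -> T
  K -> W
  C -> O
Step 5: 'HKC' decrypts to 'TWO'.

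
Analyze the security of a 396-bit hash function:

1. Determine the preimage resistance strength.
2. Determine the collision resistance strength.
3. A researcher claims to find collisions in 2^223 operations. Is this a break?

Step 1: Preimage resistance requires brute-force of 2^396 operations.
Step 2: Collision resistance (birthday bound) = 2^(396/2) = 2^198.
Step 3: The claimed attack costs 2^223 operations.
Step 4: Since 2^223 >= 2^198, the claimed attack is no faster than the generic birthday attack, so this does not break collision resistance.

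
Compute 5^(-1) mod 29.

Step 1: We need x such that 5 * x = 1 (mod 29).
Step 2: Using the extended Euclidean algorithm or trial:
  5 * 6 = 30 = 1 * 29 + 1.
Step 3: Since 30 mod 29 = 1, the inverse is x = 6.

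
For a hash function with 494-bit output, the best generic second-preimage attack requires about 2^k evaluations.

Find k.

Step 1: The hash has a 494-bit output.
Step 2: Second-preimage resistance means: given a specific input x, it should be infeasible to find a different y with h(y) = h(x).
With a 494-bit output, a generic search for a second preimage costs about 2^494 evaluations (each trial matches the fixed target with probability 2^-494).
Step 3: Security level = 494 bits.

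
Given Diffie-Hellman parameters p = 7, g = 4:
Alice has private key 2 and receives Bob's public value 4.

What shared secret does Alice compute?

Step 1: s = B^a mod p = 4^2 mod 7.
  4^1 mod 7 = 4
  4^2 mod 7 = (4 * 4) mod 7 = 2
Result: shared secret = 2.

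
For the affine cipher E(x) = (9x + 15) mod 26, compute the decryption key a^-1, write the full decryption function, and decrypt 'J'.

Step 1: Find a^-1, the modular inverse of 9 mod 26.
Step 2: We need 9 * a^-1 = 1 (mod 26).
Step 3: 9 * 3 = 27 = 1 * 26 + 1, so a^-1 = 3.
Step 4: D(y) = 3(y - 15) mod 26.
Step 5: Apply to 'J' (y = 9): D(9) = 3 * (9 - 15) mod 26 = 3 * -6 mod 26 = 8 -> 'I'.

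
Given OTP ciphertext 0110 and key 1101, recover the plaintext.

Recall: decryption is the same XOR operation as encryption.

Step 1: XOR ciphertext with key:
  Ciphertext: 0110
  Key:        1101
  XOR:        1011
Step 2: Plaintext = 1011 = 11 in decimal.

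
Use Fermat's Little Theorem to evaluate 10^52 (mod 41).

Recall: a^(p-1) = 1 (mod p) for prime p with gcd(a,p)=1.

Step 1: Since 41 is prime, by Fermat's Little Theorem: 10^40 = 1 (mod 41).
Step 2: Reduce exponent: 52 mod 40 = 12.
Step 3: So 10^52 = 10^12 (mod 41).
Step 4: 10^12 mod 41 = 18.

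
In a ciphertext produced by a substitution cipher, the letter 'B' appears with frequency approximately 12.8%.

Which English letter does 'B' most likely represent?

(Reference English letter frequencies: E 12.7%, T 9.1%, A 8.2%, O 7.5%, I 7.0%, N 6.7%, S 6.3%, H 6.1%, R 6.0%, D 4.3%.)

Step 1: The observed frequency is 12.8%.
Step 2: Compare with English frequencies:
  E: 12.7% (difference: 0.1%) <-- closest
  T: 9.1% (difference: 3.7%)
  A: 8.2% (difference: 4.6%)
  O: 7.5% (difference: 5.3%)
  I: 7.0% (difference: 5.8%)
  N: 6.7% (difference: 6.1%)
  S: 6.3% (difference: 6.5%)
  H: 6.1% (difference: 6.7%)
  R: 6.0% (difference: 6.8%)
  D: 4.3% (difference: 8.5%)
Step 3: 'B' most likely represents 'E' (frequency 12.7%).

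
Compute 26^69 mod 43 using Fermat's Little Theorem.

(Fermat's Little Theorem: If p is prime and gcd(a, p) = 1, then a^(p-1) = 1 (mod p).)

Step 1: Since 43 is prime, by Fermat's Little Theorem: 26^42 = 1 (mod 43).
Step 2: Reduce exponent: 69 mod 42 = 27.
Step 3: So 26^69 = 26^27 (mod 43).
Step 4: 26^27 mod 43 = 8.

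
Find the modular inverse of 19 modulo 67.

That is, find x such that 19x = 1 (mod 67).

Step 1: We need x such that 19 * x = 1 (mod 67).
Step 2: Using the extended Euclidean algorithm or trial:
  19 * 60 = 1140 = 17 * 67 + 1.
Step 3: Since 1140 mod 67 = 1, the inverse is x = 60.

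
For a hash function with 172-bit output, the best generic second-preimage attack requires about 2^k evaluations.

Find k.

Step 1: The hash has a 172-bit output.
Step 2: Second-preimage resistance means: given a specific input x, it should be infeasible to find a different y with h(y) = h(x).
With a 172-bit output, a generic search for a second preimage costs about 2^172 evaluations (each trial matches the fixed target with probability 2^-172).
Step 3: Security level = 172 bits.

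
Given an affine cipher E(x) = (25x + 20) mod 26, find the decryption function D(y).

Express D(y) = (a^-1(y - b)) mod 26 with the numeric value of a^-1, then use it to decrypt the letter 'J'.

Step 1: Find a^-1, the modular inverse of 25 mod 26.
Step 2: We need 25 * a^-1 = 1 (mod 26).
Step 3: 25 * 25 = 625 = 24 * 26 + 1, so a^-1 = 25.
Step 4: D(y) = 25(y - 20) mod 26.
Step 5: Apply to 'J' (y = 9): D(9) = 25 * (9 - 20) mod 26 = 25 * -11 mod 26 = 11 -> 'L'.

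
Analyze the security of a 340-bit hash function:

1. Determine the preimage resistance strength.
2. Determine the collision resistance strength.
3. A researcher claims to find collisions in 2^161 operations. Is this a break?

Step 1: Preimage resistance requires brute-force of 2^340 operations.
Step 2: Collision resistance (birthday bound) = 2^(340/2) = 2^170.
Step 3: The claimed attack costs 2^161 operations.
Step 4: Since 2^161 < 2^170, the claimed attack beats the generic birthday bound, so collision resistance is broken.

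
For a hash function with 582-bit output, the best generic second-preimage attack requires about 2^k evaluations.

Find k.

Step 1: The hash has a 582-bit output.
Step 2: Second-preimage resistance means: given a specific input x, it should be infeasible to find a different y with h(y) = h(x).
With a 582-bit output, a generic search for a second preimage costs about 2^582 evaluations (each trial matches the fixed target with probability 2^-582).
Step 3: Security level = 582 bits.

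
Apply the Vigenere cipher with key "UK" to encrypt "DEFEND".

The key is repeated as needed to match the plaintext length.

Step 1: Repeat key to match plaintext length:
  Plaintext: DEFEND
  Key:       UKUKUK
Step 2: Encrypt each letter:
  D(3) + U(20) = (3+20) mod 26 = 23 = X
  E(4) + K(10) = (4+10) mod 26 = 14 = O
  F(5) + U(20) = (5+20) mod 26 = 25 = Z
  E(4) + K(10) = (4+10) mod 26 = 14 = O
  N(13) + U(20) = (13+20) mod 26 = 7 = H
  D(3) + K(10) = (3+10) mod 26 = 13 = N
Ciphertext: XOZOHN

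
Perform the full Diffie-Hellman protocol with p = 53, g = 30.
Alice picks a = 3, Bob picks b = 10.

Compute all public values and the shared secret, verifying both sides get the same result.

Step 1: A = g^a mod p = 30^3 mod 53 = 23.
Step 2: B = g^b mod p = 30^10 mod 53 = 52.
Step 3: Alice computes s = B^a mod p = 52^3 mod 53 = 52.
Step 4: Bob computes s = A^b mod p = 23^10 mod 53 = 52.
Both sides agree: shared secret = 52.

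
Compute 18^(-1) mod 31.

Step 1: We need x such that 18 * x = 1 (mod 31).
Step 2: Using the extended Euclidean algorithm or trial:
  18 * 19 = 342 = 11 * 31 + 1.
Step 3: Since 342 mod 31 = 1, the inverse is x = 19.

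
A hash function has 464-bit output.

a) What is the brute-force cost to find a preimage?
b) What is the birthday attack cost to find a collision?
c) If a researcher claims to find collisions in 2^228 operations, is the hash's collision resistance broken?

Step 1: Preimage resistance requires brute-force of 2^464 operations.
Step 2: Collision resistance (birthday bound) = 2^(464/2) = 2^232.
Step 3: The claimed attack costs 2^228 operations.
Step 4: Since 2^228 < 2^232, the claimed attack beats the generic birthday bound, so collision resistance is broken.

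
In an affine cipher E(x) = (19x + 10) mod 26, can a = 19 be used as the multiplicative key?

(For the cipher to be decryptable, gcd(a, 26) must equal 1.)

Step 1: Compute gcd(19, 26).
Step 2: gcd(19, 26) = 1.
Since gcd = 1, 19 is coprime with 26, so it is a valid key.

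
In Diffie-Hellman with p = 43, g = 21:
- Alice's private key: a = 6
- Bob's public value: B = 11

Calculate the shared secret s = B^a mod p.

Step 1: s = B^a mod p = 11^6 mod 43.
  11^1 mod 43 = 11
  11^2 mod 43 = (11 * 11) mod 43 = 35
  11^3 mod 43 = (35 * 11) mod 43 = 41
  11^4 mod 43 = (41 * 11) mod 43 = 21
  11^5 mod 43 = (21 * 11) mod 43 = 16
  11^6 mod 43 = (16 * 11) mod 43 = 4
Result: shared secret = 4.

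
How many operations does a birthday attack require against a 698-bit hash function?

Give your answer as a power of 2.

Step 1: The birthday paradox gives collision probability ~50% after sqrt(2^n) = 2^(n/2) hashes.
Step 2: For 698-bit output: 2^(698/2) = 2^349.
Step 3: Approximately 2^349 hash computations needed.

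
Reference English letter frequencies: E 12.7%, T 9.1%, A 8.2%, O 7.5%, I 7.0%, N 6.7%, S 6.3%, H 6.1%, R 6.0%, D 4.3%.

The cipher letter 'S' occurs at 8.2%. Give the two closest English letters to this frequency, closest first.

Step 1: Observed frequency of 'S' is 8.2%.
Step 2: Compute distances to each reference frequency and sort:
  A (8.2%): difference = 0.0% <-- BEST
  O (7.5%): difference = 0.7% <-- RUNNER-UP
  T (9.1%): difference = 0.9%
  I (7.0%): difference = 1.2%
  N (6.7%): difference = 1.5%
Step 3: Most likely is 'A' (8.2%, diff 0.0%); second most likely is 'O' (7.5%, diff 0.7%).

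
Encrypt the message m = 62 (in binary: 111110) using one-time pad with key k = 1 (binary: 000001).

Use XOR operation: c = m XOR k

Step 1: Write out the XOR operation bit by bit:
  Message: 111110
  Key:     000001
  XOR:     111111
Step 2: Convert to decimal: 111111 = 63.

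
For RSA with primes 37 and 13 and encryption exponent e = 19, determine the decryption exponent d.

Step 1: n = 37 * 13 = 481.
Step 2: phi(n) = 36 * 12 = 432.
Step 3: Find d such that 19 * d = 1 (mod 432).
Step 4: d = 19^(-1) mod 432 = 91.
Verification: 19 * 91 = 1729 = 4 * 432 + 1.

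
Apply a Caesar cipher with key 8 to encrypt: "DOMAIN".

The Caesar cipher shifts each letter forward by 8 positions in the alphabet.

Step 1: For each letter, shift forward by 8 positions (mod 26).
  D (position 3) -> position (3+8) mod 26 = 11 -> L
  O (position 14) -> position (14+8) mod 26 = 22 -> W
  M (position 12) -> position (12+8) mod 26 = 20 -> U
  A (position 0) -> position (0+8) mod 26 = 8 -> I
  I (position 8) -> position (8+8) mod 26 = 16 -> Q
  N (position 13) -> position (13+8) mod 26 = 21 -> V
Result: LWUIQV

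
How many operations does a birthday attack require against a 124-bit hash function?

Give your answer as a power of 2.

Step 1: The birthday paradox gives collision probability ~50% after sqrt(2^n) = 2^(n/2) hashes.
Step 2: For 124-bit output: 2^(124/2) = 2^62.
Step 3: Approximately 2^62 hash computations needed.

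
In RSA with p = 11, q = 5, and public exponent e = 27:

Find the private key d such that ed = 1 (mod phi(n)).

Step 1: n = 11 * 5 = 55.
Step 2: phi(n) = 10 * 4 = 40.
Step 3: Find d such that 27 * d = 1 (mod 40).
Step 4: d = 27^(-1) mod 40 = 3.
Verification: 27 * 3 = 81 = 2 * 40 + 1.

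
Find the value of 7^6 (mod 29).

Step 1: Compute 7^6 mod 29 step by step, reducing modulo 29 at each step.
  7^1 mod 29 = 7
  7^2 mod 29 = (7 * 7) mod 29 = 20
  7^3 mod 29 = (20 * 7) mod 29 = 24
  7^4 mod 29 = (24 * 7) mod 29 = 23
  7^5 mod 29 = (23 * 7) mod 29 = 16
  7^6 mod 29 = (16 * 7) mod 29 = 25
Step 2: Result = 25.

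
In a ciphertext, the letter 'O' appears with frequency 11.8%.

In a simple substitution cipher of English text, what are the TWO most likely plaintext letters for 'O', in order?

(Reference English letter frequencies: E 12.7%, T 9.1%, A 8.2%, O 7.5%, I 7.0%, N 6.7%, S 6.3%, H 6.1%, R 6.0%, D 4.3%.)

Step 1: Observed frequency of 'O' is 11.8%.
Step 2: Compute distances to each reference frequency and sort:
  E (12.7%): difference = 0.9% <-- BEST
  T (9.1%): difference = 2.7% <-- RUNNER-UP
  A (8.2%): difference = 3.6%
  O (7.5%): difference = 4.3%
  I (7.0%): difference = 4.8%
Step 3: Most likely is 'E' (12.7%, diff 0.9%); second most likely is 'T' (9.1%, diff 2.7%).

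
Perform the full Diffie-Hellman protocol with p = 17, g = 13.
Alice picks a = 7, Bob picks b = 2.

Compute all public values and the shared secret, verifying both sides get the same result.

Step 1: A = g^a mod p = 13^7 mod 17 = 4.
Step 2: B = g^b mod p = 13^2 mod 17 = 16.
Step 3: Alice computes s = B^a mod p = 16^7 mod 17 = 16.
Step 4: Bob computes s = A^b mod p = 4^2 mod 17 = 16.
Both sides agree: shared secret = 16.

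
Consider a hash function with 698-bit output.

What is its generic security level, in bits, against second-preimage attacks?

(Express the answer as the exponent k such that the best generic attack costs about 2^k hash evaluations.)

Step 1: The hash has a 698-bit output.
Step 2: Second-preimage resistance means: given a specific input x, it should be infeasible to find a different y with h(y) = h(x).
With a 698-bit output, a generic search for a second preimage costs about 2^698 evaluations (each trial matches the fixed target with probability 2^-698).
Step 3: Security level = 698 bits.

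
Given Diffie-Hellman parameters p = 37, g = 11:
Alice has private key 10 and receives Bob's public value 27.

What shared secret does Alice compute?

Step 1: s = B^a mod p = 27^10 mod 37.
  27^1 mod 37 = 27
  27^2 mod 37 = (27 * 27) mod 37 = 26
  27^3 mod 37 = (26 * 27) mod 37 = 36
  27^4 mod 37 = (36 * 27) mod 37 = 10
  27^5 mod 37 = (10 * 27) mod 37 = 11
  27^6 mod 37 = (11 * 27) mod 37 = 1
  27^7 mod 37 = (1 * 27) mod 37 = 27
  27^8 mod 37 = (27 * 27) mod 37 = 26
  27^9 mod 37 = (26 * 27) mod 37 = 36
  27^10 mod 37 = (36 * 27) mod 37 = 10
Result: shared secret = 10.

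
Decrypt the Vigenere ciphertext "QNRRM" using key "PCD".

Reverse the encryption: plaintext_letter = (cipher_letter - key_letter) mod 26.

Step 1: Extend key: PCDPC
Step 2: Decrypt each letter (c - k) mod 26:
  Q(16) - P(15) = (16-15) mod 26 = 1 = B
  N(13) - C(2) = (13-2) mod 26 = 11 = L
  R(17) - D(3) = (17-3) mod 26 = 14 = O
  R(17) - P(15) = (17-15) mod 26 = 2 = C
  M(12) - C(2) = (12-2) mod 26 = 10 = K
Plaintext: BLOCK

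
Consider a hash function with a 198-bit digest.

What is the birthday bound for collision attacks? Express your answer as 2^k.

Step 1: The birthday paradox gives collision probability ~50% after sqrt(2^n) = 2^(n/2) hashes.
Step 2: For 198-bit output: 2^(198/2) = 2^99.
Step 3: Approximately 2^99 hash computations needed.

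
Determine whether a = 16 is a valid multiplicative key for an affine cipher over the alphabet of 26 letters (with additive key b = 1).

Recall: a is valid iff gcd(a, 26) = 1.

Step 1: Compute gcd(16, 26).
Step 2: gcd(16, 26) = 2.
Since gcd = 2 != 1, 16 shares a common factor with 26, so it cannot be used.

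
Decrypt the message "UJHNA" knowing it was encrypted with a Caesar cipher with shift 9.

Step 1: Reverse the shift by subtracting 9 from each letter position.
  U (position 20) -> position (20-9) mod 26 = 11 -> L
  J (position 9) -> position (9-9) mod 26 = 0 -> A
  H (position 7) -> position (7-9) mod 26 = 24 -> Y
  N (position 13) -> position (13-9) mod 26 = 4 -> E
  A (position 0) -> position (0-9) mod 26 = 17 -> R
Decrypted message: LAYER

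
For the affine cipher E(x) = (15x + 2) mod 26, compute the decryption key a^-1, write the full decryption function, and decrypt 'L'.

Step 1: Find a^-1, the modular inverse of 15 mod 26.
Step 2: We need 15 * a^-1 = 1 (mod 26).
Step 3: 15 * 7 = 105 = 4 * 26 + 1, so a^-1 = 7.
Step 4: D(y) = 7(y - 2) mod 26.
Step 5: Apply to 'L' (y = 11): D(11) = 7 * (11 - 2) mod 26 = 7 * 9 mod 26 = 11 -> 'L'.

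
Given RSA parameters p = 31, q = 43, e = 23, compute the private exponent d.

Step 1: n = 31 * 43 = 1333.
Step 2: phi(n) = 30 * 42 = 1260.
Step 3: Find d such that 23 * d = 1 (mod 1260).
Step 4: d = 23^(-1) mod 1260 = 767.
Verification: 23 * 767 = 17641 = 14 * 1260 + 1.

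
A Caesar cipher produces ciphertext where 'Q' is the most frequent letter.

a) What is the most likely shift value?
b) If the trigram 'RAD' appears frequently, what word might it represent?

Step 1: In English, 'E' is the most frequent letter (12.7%).
Step 2: The most frequent ciphertext letter is 'Q' (position 16).
Step 3: Shift = (16 - 4) mod 26 = 12.
Step 4: Decrypt 'RAD' by shifting back 12:
  R -> F
  A -> O
  D -> R
Step 5: 'RAD' decrypts to 'FOR'.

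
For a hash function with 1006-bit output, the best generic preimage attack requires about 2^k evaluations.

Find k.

Step 1: The hash has a 1006-bit output.
Step 2: Preimage resistance means: given a digest h(x), it should be infeasible to find any input that hashes to it.
With a 1006-bit output there are 2^1006 possible digests, so a generic brute-force preimage search costs about 2^1006 evaluations.
Step 3: Security level = 1006 bits.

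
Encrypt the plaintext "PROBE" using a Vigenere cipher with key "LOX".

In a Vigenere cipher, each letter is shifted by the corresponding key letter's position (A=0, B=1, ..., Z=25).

Step 1: Repeat key to match plaintext length:
  Plaintext: PROBE
  Key:       LOXLO
Step 2: Encrypt each letter:
  P(15) + L(11) = (15+11) mod 26 = 0 = A
  R(17) + O(14) = (17+14) mod 26 = 5 = F
  O(14) + X(23) = (14+23) mod 26 = 11 = L
  B(1) + L(11) = (1+11) mod 26 = 12 = M
  E(4) + O(14) = (4+14) mod 26 = 18 = S
Ciphertext: AFLMS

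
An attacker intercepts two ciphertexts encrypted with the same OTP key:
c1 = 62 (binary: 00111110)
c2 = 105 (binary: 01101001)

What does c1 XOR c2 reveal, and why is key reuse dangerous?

Step 1: c1 XOR c2 = (m1 XOR k) XOR (m2 XOR k).
Step 2: By XOR associativity/commutativity: = m1 XOR m2 XOR k XOR k = m1 XOR m2.
Step 3: 00111110 XOR 01101001 = 01010111 = 87.
Step 4: The key cancels out! An attacker learns m1 XOR m2 = 87, revealing the relationship between plaintexts.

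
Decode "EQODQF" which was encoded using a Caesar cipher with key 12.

Step 1: Reverse the shift by subtracting 12 from each letter position.
  E (position 4) -> position (4-12) mod 26 = 18 -> S
  Q (position 16) -> position (16-12) mod 26 = 4 -> E
  O (position 14) -> position (14-12) mod 26 = 2 -> C
  D (position 3) -> position (3-12) mod 26 = 17 -> R
  Q (position 16) -> position (16-12) mod 26 = 4 -> E
  F (position 5) -> position (5-12) mod 26 = 19 -> T
Decrypted message: SECRET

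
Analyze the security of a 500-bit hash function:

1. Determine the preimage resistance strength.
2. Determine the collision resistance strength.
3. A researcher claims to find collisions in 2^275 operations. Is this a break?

Step 1: Preimage resistance requires brute-force of 2^500 operations.
Step 2: Collision resistance (birthday bound) = 2^(500/2) = 2^250.
Step 3: The claimed attack costs 2^275 operations.
Step 4: Since 2^275 >= 2^250, the claimed attack is no faster than the generic birthday attack, so this does not break collision resistance.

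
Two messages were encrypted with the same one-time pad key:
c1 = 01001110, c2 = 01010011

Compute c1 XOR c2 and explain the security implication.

Step 1: c1 XOR c2 = (m1 XOR k) XOR (m2 XOR k).
Step 2: By XOR associativity/commutativity: = m1 XOR m2 XOR k XOR k = m1 XOR m2.
Step 3: 01001110 XOR 01010011 = 00011101 = 29.
Step 4: The key cancels out! An attacker learns m1 XOR m2 = 29, revealing the relationship between plaintexts.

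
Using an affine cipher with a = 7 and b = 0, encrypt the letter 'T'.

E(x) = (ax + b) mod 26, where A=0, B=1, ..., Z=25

Step 1: Convert 'T' to number: x = 19.
Step 2: E(19) = (7 * 19 + 0) mod 26 = 133 mod 26 = 3.
Step 3: Convert 3 back to letter: D.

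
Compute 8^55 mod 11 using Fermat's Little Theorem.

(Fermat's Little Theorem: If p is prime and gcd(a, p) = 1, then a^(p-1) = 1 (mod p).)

Step 1: Since 11 is prime, by Fermat's Little Theorem: 8^10 = 1 (mod 11).
Step 2: Reduce exponent: 55 mod 10 = 5.
Step 3: So 8^55 = 8^5 (mod 11).
Step 4: 8^5 mod 11 = 10.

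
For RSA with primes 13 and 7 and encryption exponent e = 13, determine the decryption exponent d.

Step 1: n = 13 * 7 = 91.
Step 2: phi(n) = 12 * 6 = 72.
Step 3: Find d such that 13 * d = 1 (mod 72).
Step 4: d = 13^(-1) mod 72 = 61.
Verification: 13 * 61 = 793 = 11 * 72 + 1.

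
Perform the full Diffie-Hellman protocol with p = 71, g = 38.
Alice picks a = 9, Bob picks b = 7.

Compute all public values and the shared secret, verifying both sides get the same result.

Step 1: A = g^a mod p = 38^9 mod 71 = 18.
Step 2: B = g^b mod p = 38^7 mod 71 = 54.
Step 3: Alice computes s = B^a mod p = 54^9 mod 71 = 25.
Step 4: Bob computes s = A^b mod p = 18^7 mod 71 = 25.
Both sides agree: shared secret = 25.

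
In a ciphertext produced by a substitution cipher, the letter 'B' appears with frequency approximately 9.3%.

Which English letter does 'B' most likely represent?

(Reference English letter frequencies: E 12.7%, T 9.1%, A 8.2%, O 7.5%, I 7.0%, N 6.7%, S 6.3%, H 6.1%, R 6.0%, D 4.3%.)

Step 1: The observed frequency is 9.3%.
Step 2: Compare with English frequencies:
  E: 12.7% (difference: 3.4%)
  T: 9.1% (difference: 0.2%) <-- closest
  A: 8.2% (difference: 1.1%)
  O: 7.5% (difference: 1.8%)
  I: 7.0% (difference: 2.3%)
  N: 6.7% (difference: 2.6%)
  S: 6.3% (difference: 3.0%)
  H: 6.1% (difference: 3.2%)
  R: 6.0% (difference: 3.3%)
  D: 4.3% (difference: 5.0%)
Step 3: 'B' most likely represents 'T' (frequency 9.1%).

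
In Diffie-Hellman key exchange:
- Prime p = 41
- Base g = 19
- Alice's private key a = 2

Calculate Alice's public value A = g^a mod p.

Step 1: A = g^a mod p = 19^2 mod 41.
  19^1 mod 41 = 19
  19^2 mod 41 = (19 * 19) mod 41 = 33
Result: A = 33.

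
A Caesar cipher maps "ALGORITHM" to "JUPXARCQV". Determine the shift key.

Step 1: Compare first letters: A (position 0) -> J (position 9).
Step 2: Shift = (9 - 0) mod 26 = 9.
The shift value is 9.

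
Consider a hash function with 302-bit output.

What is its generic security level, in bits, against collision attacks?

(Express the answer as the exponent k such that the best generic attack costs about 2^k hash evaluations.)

Step 1: The hash has a 302-bit output.
Step 2: Collision resistance means it should be infeasible to find any x != y with h(x) = h(y).
By the birthday bound, a generic collision search succeeds after about sqrt(2^302) = 2^(302/2) = 2^151 evaluations.
Step 3: Security level = 151 bits.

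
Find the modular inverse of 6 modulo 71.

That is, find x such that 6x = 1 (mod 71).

Step 1: We need x such that 6 * x = 1 (mod 71).
Step 2: Using the extended Euclidean algorithm or trial:
  6 * 12 = 72 = 1 * 71 + 1.
Step 3: Since 72 mod 71 = 1, the inverse is x = 12.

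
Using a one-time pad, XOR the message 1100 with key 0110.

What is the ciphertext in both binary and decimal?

Step 1: Write out the XOR operation bit by bit:
  Message: 1100
  Key:     0110
  XOR:     1010
Step 2: Convert to decimal: 1010 = 10.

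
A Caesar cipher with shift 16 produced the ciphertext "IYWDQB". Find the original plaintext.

Step 1: Reverse the shift by subtracting 16 from each letter position.
  I (position 8) -> position (8-16) mod 26 = 18 -> S
  Y (position 24) -> position (24-16) mod 26 = 8 -> I
  W (position 22) -> position (22-16) mod 26 = 6 -> G
  D (position 3) -> position (3-16) mod 26 = 13 -> N
  Q (position 16) -> position (16-16) mod 26 = 0 -> A
  B (position 1) -> position (1-16) mod 26 = 11 -> L
Decrypted message: SIGNAL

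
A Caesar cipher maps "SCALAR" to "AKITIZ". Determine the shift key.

Step 1: Compare first letters: S (position 18) -> A (position 0).
Step 2: Shift = (0 - 18) mod 26 = 8.
The shift value is 8.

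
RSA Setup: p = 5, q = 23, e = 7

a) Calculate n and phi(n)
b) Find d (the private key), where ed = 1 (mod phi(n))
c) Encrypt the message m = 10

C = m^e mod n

Step 1: n = 5 * 23 = 115.
Step 2: phi(n) = (5-1)(23-1) = 4 * 22 = 88.
Step 3: Find d = 7^(-1) mod 88 = 63.
  Verify: 7 * 63 = 441 = 1 (mod 88).
Step 4: C = 10^7 mod 115 = 60.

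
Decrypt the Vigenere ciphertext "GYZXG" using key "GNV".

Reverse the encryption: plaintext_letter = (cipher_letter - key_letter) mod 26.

Step 1: Extend key: GNVGN
Step 2: Decrypt each letter (c - k) mod 26:
  G(6) - G(6) = (6-6) mod 26 = 0 = A
  Y(24) - N(13) = (24-13) mod 26 = 11 = L
  Z(25) - V(21) = (25-21) mod 26 = 4 = E
  X(23) - G(6) = (23-6) mod 26 = 17 = R
  G(6) - N(13) = (6-13) mod 26 = 19 = T
Plaintext: ALERT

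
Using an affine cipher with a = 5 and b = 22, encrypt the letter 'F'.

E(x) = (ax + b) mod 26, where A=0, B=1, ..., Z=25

Step 1: Convert 'F' to number: x = 5.
Step 2: E(5) = (5 * 5 + 22) mod 26 = 47 mod 26 = 21.
Step 3: Convert 21 back to letter: V.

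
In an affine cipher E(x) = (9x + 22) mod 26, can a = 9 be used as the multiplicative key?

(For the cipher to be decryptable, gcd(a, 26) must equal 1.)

Step 1: Compute gcd(9, 26).
Step 2: gcd(9, 26) = 1.
Since gcd = 1, 9 is coprime with 26, so it is a valid key.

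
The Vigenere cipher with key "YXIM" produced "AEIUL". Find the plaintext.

Step 1: Extend key: YXIMY
Step 2: Decrypt each letter (c - k) mod 26:
  A(0) - Y(24) = (0-24) mod 26 = 2 = C
  E(4) - X(23) = (4-23) mod 26 = 7 = H
  I(8) - I(8) = (8-8) mod 26 = 0 = A
  U(20) - M(12) = (20-12) mod 26 = 8 = I
  L(11) - Y(24) = (11-24) mod 26 = 13 = N
Plaintext: CHAIN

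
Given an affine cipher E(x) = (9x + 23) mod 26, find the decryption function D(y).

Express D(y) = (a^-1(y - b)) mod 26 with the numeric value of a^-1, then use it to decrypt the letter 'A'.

Step 1: Find a^-1, the modular inverse of 9 mod 26.
Step 2: We need 9 * a^-1 = 1 (mod 26).
Step 3: 9 * 3 = 27 = 1 * 26 + 1, so a^-1 = 3.
Step 4: D(y) = 3(y - 23) mod 26.
Step 5: Apply to 'A' (y = 0): D(0) = 3 * (0 - 23) mod 26 = 3 * -23 mod 26 = 9 -> 'J'.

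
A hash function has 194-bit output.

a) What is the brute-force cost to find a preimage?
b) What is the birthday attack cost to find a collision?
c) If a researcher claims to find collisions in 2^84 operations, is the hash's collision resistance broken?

Step 1: Preimage resistance requires brute-force of 2^194 operations.
Step 2: Collision resistance (birthday bound) = 2^(194/2) = 2^97.
Step 3: The claimed attack costs 2^84 operations.
Step 4: Since 2^84 < 2^97, the claimed attack beats the generic birthday bound, so collision resistance is broken.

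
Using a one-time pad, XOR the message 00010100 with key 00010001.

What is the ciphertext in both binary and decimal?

Step 1: Write out the XOR operation bit by bit:
  Message: 00010100
  Key:     00010001
  XOR:     00000101
Step 2: Convert to decimal: 00000101 = 5.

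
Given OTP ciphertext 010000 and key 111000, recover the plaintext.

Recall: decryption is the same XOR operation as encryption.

Step 1: XOR ciphertext with key:
  Ciphertext: 010000
  Key:        111000
  XOR:        101000
Step 2: Plaintext = 101000 = 40 in decimal.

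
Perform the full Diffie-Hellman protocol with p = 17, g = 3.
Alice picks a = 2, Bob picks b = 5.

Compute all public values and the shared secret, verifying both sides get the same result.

Step 1: A = g^a mod p = 3^2 mod 17 = 9.
Step 2: B = g^b mod p = 3^5 mod 17 = 5.
Step 3: Alice computes s = B^a mod p = 5^2 mod 17 = 8.
Step 4: Bob computes s = A^b mod p = 9^5 mod 17 = 8.
Both sides agree: shared secret = 8.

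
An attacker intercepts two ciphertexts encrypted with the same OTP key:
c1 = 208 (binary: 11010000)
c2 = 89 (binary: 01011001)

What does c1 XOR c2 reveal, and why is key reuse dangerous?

Step 1: c1 XOR c2 = (m1 XOR k) XOR (m2 XOR k).
Step 2: By XOR associativity/commutativity: = m1 XOR m2 XOR k XOR k = m1 XOR m2.
Step 3: 11010000 XOR 01011001 = 10001001 = 137.
Step 4: The key cancels out! An attacker learns m1 XOR m2 = 137, revealing the relationship between plaintexts.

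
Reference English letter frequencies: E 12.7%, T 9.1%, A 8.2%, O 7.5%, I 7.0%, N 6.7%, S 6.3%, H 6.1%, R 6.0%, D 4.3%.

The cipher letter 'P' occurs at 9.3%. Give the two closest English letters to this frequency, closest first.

Step 1: Observed frequency of 'P' is 9.3%.
Step 2: Compute distances to each reference frequency and sort:
  T (9.1%): difference = 0.2% <-- BEST
  A (8.2%): difference = 1.1% <-- RUNNER-UP
  O (7.5%): difference = 1.8%
  I (7.0%): difference = 2.3%
  N (6.7%): difference = 2.6%
Step 3: Most likely is 'T' (9.1%, diff 0.2%); second most likely is 'A' (8.2%, diff 1.1%).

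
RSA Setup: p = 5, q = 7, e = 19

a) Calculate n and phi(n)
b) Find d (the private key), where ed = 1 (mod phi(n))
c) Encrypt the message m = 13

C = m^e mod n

Step 1: n = 5 * 7 = 35.
Step 2: phi(n) = (5-1)(7-1) = 4 * 6 = 24.
Step 3: Find d = 19^(-1) mod 24 = 19.
  Verify: 19 * 19 = 361 = 1 (mod 24).
Step 4: C = 13^19 mod 35 = 27.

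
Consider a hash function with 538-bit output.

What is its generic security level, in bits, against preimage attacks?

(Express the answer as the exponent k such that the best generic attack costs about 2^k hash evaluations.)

Step 1: The hash has a 538-bit output.
Step 2: Preimage resistance means: given a digest h(x), it should be infeasible to find any input that hashes to it.
With a 538-bit output there are 2^538 possible digests, so a generic brute-force preimage search costs about 2^538 evaluations.
Step 3: Security level = 538 bits.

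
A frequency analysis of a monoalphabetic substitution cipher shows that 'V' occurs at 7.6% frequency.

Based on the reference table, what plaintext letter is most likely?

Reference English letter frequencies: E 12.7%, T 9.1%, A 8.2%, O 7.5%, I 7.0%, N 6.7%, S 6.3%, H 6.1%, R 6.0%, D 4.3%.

Step 1: The observed frequency is 7.6%.
Step 2: Compare with English frequencies:
  E: 12.7% (difference: 5.1%)
  T: 9.1% (difference: 1.5%)
  A: 8.2% (difference: 0.6%)
  O: 7.5% (difference: 0.1%) <-- closest
  I: 7.0% (difference: 0.6%)
  N: 6.7% (difference: 0.9%)
  S: 6.3% (difference: 1.3%)
  H: 6.1% (difference: 1.5%)
  R: 6.0% (difference: 1.6%)
  D: 4.3% (difference: 3.3%)
Step 3: 'V' most likely represents 'O' (frequency 7.5%).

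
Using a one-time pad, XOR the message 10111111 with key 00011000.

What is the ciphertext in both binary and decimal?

Step 1: Write out the XOR operation bit by bit:
  Message: 10111111
  Key:     00011000
  XOR:     10100111
Step 2: Convert to decimal: 10100111 = 167.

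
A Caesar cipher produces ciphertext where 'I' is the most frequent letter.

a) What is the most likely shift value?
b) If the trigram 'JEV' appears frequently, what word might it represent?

Step 1: In English, 'E' is the most frequent letter (12.7%).
Step 2: The most frequent ciphertext letter is 'I' (position 8).
Step 3: Shift = (8 - 4) mod 26 = 4.
Step 4: Decrypt 'JEV' by shifting back 4:
  J -> F
  E -> A
  V -> R
Step 5: 'JEV' decrypts to 'FAR'.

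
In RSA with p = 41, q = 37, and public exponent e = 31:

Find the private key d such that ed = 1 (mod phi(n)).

Step 1: n = 41 * 37 = 1517.
Step 2: phi(n) = 40 * 36 = 1440.
Step 3: Find d such that 31 * d = 1 (mod 1440).
Step 4: d = 31^(-1) mod 1440 = 511.
Verification: 31 * 511 = 15841 = 11 * 1440 + 1.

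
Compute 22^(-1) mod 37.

Step 1: We need x such that 22 * x = 1 (mod 37).
Step 2: Using the extended Euclidean algorithm or trial:
  22 * 32 = 704 = 19 * 37 + 1.
Step 3: Since 704 mod 37 = 1, the inverse is x = 32.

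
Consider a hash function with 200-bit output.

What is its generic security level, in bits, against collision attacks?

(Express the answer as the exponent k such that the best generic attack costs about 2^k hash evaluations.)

Step 1: The hash has a 200-bit output.
Step 2: Collision resistance means it should be infeasible to find any x != y with h(x) = h(y).
By the birthday bound, a generic collision search succeeds after about sqrt(2^200) = 2^(200/2) = 2^100 evaluations.
Step 3: Security level = 100 bits.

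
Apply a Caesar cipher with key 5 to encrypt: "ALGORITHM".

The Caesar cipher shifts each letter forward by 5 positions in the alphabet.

Step 1: For each letter, shift forward by 5 positions (mod 26).
  A (position 0) -> position (0+5) mod 26 = 5 -> F
  L (position 11) -> position (11+5) mod 26 = 16 -> Q
  G (position 6) -> position (6+5) mod 26 = 11 -> L
  O (position 14) -> position (14+5) mod 26 = 19 -> T
  R (position 17) -> position (17+5) mod 26 = 22 -> W
  I (position 8) -> position (8+5) mod 26 = 13 -> N
  T (position 19) -> position (19+5) mod 26 = 24 -> Y
  H (position 7) -> position (7+5) mod 26 = 12 -> M
  M (position 12) -> position (12+5) mod 26 = 17 -> R
Result: FQLTWNYMR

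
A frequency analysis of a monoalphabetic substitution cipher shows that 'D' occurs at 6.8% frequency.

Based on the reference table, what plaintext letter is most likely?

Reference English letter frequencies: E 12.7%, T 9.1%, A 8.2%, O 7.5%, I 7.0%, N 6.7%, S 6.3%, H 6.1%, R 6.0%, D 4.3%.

Step 1: The observed frequency is 6.8%.
Step 2: Compare with English frequencies:
  E: 12.7% (difference: 5.9%)
  T: 9.1% (difference: 2.3%)
  A: 8.2% (difference: 1.4%)
  O: 7.5% (difference: 0.7%)
  I: 7.0% (difference: 0.2%)
  N: 6.7% (difference: 0.1%) <-- closest
  S: 6.3% (difference: 0.5%)
  H: 6.1% (difference: 0.7%)
  R: 6.0% (difference: 0.8%)
  D: 4.3% (difference: 2.5%)
Step 3: 'D' most likely represents 'N' (frequency 6.7%).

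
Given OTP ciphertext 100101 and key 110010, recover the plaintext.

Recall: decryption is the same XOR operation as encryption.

Step 1: XOR ciphertext with key:
  Ciphertext: 100101
  Key:        110010
  XOR:        010111
Step 2: Plaintext = 010111 = 23 in decimal.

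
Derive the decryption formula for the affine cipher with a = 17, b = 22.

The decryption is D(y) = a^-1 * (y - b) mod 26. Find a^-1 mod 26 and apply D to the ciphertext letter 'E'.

Step 1: Find a^-1, the modular inverse of 17 mod 26.
Step 2: We need 17 * a^-1 = 1 (mod 26).
Step 3: 17 * 23 = 391 = 15 * 26 + 1, so a^-1 = 23.
Step 4: D(y) = 23(y - 22) mod 26.
Step 5: Apply to 'E' (y = 4): D(4) = 23 * (4 - 22) mod 26 = 23 * -18 mod 26 = 2 -> 'C'.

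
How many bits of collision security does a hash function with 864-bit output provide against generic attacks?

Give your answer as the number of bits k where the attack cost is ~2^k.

Step 1: The hash has a 864-bit output.
Step 2: Collision resistance means it should be infeasible to find any x != y with h(x) = h(y).
By the birthday bound, a generic collision search succeeds after about sqrt(2^864) = 2^(864/2) = 2^432 evaluations.
Step 3: Security level = 432 bits.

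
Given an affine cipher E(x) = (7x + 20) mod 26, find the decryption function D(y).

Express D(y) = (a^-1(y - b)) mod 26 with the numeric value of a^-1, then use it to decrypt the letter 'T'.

Step 1: Find a^-1, the modular inverse of 7 mod 26.
Step 2: We need 7 * a^-1 = 1 (mod 26).
Step 3: 7 * 15 = 105 = 4 * 26 + 1, so a^-1 = 15.
Step 4: D(y) = 15(y - 20) mod 26.
Step 5: Apply to 'T' (y = 19): D(19) = 15 * (19 - 20) mod 26 = 15 * -1 mod 26 = 11 -> 'L'.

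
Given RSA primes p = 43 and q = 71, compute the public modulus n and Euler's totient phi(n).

Step 1: n = p * q = 43 * 71 = 3053.
Step 2: phi(n) = (p-1)(q-1) = 42 * 70 = 2940.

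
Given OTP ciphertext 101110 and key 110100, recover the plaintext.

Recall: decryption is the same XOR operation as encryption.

Step 1: XOR ciphertext with key:
  Ciphertext: 101110
  Key:        110100
  XOR:        011010
Step 2: Plaintext = 011010 = 26 in decimal.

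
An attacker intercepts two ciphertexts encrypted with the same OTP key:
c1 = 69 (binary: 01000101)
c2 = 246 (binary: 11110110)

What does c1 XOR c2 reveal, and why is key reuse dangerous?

Step 1: c1 XOR c2 = (m1 XOR k) XOR (m2 XOR k).
Step 2: By XOR associativity/commutativity: = m1 XOR m2 XOR k XOR k = m1 XOR m2.
Step 3: 01000101 XOR 11110110 = 10110011 = 179.
Step 4: The key cancels out! An attacker learns m1 XOR m2 = 179, revealing the relationship between plaintexts.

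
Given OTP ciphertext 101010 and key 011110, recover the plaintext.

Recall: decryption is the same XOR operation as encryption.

Step 1: XOR ciphertext with key:
  Ciphertext: 101010
  Key:        011110
  XOR:        110100
Step 2: Plaintext = 110100 = 52 in decimal.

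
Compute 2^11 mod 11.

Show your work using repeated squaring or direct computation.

Step 1: Compute 2^11 mod 11 step by step, reducing modulo 11 at each step.
  2^1 mod 11 = 2
  2^2 mod 11 = (2 * 2) mod 11 = 4
  2^3 mod 11 = (4 * 2) mod 11 = 8
  2^4 mod 11 = (8 * 2) mod 11 = 5
  2^5 mod 11 = (5 * 2) mod 11 = 10
  2^6 mod 11 = (10 * 2) mod 11 = 9
  2^7 mod 11 = (9 * 2) mod 11 = 7
  2^8 mod 11 = (7 * 2) mod 11 = 3
  2^9 mod 11 = (3 * 2) mod 11 = 6
  2^10 mod 11 = (6 * 2) mod 11 = 1
  2^11 mod 11 = (1 * 2) mod 11 = 2
Step 2: Result = 2.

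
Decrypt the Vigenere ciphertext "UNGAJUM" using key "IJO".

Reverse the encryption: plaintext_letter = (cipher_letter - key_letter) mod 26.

Step 1: Extend key: IJOIJOI
Step 2: Decrypt each letter (c - k) mod 26:
  U(20) - I(8) = (20-8) mod 26 = 12 = M
  N(13) - J(9) = (13-9) mod 26 = 4 = E
  G(6) - O(14) = (6-14) mod 26 = 18 = S
  A(0) - I(8) = (0-8) mod 26 = 18 = S
  J(9) - J(9) = (9-9) mod 26 = 0 = A
  U(20) - O(14) = (20-14) mod 26 = 6 = G
  M(12) - I(8) = (12-8) mod 26 = 4 = E
Plaintext: MESSAGE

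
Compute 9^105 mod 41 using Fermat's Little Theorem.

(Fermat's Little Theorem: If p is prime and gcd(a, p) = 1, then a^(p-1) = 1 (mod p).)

Step 1: Since 41 is prime, by Fermat's Little Theorem: 9^40 = 1 (mod 41).
Step 2: Reduce exponent: 105 mod 40 = 25.
Step 3: So 9^105 = 9^25 (mod 41).
Step 4: 9^25 mod 41 = 9.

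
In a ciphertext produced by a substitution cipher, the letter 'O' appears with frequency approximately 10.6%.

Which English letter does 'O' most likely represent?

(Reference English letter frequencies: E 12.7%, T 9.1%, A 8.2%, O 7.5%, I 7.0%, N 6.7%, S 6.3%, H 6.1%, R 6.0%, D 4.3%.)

Step 1: The observed frequency is 10.6%.
Step 2: Compare with English frequencies:
  E: 12.7% (difference: 2.1%)
  T: 9.1% (difference: 1.5%) <-- closest
  A: 8.2% (difference: 2.4%)
  O: 7.5% (difference: 3.1%)
  I: 7.0% (difference: 3.6%)
  N: 6.7% (difference: 3.9%)
  S: 6.3% (difference: 4.3%)
  H: 6.1% (difference: 4.5%)
  R: 6.0% (difference: 4.6%)
  D: 4.3% (difference: 6.3%)
Step 3: 'O' most likely represents 'T' (frequency 9.1%).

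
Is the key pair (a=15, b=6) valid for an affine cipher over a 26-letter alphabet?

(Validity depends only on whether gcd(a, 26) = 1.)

Step 1: Compute gcd(15, 26).
Step 2: gcd(15, 26) = 1.
Since gcd = 1, 15 is coprime with 26, so it is a valid key.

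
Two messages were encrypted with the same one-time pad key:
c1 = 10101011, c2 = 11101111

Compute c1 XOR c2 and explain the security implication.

Step 1: c1 XOR c2 = (m1 XOR k) XOR (m2 XOR k).
Step 2: By XOR associativity/commutativity: = m1 XOR m2 XOR k XOR k = m1 XOR m2.
Step 3: 10101011 XOR 11101111 = 01000100 = 68.
Step 4: The key cancels out! An attacker learns m1 XOR m2 = 68, revealing the relationship between plaintexts.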